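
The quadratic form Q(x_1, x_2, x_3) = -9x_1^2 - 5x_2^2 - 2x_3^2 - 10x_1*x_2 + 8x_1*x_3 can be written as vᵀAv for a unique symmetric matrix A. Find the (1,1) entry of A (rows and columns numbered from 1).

-9

The coefficient of x_1^2 in Q is -9, and that is exactly A[1,1].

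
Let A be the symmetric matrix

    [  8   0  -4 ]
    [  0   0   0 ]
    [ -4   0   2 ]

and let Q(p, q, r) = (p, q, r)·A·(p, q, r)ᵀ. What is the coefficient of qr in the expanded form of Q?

The coefficient of qr is A[2,3] + A[3,2] = 2·0 = 0.

0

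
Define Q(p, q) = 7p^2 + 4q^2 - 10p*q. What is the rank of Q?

2

The symmetric matrix is A = [[7, -5], [-5, 4]].
Symmetric row and column elimination reduces A to a congruent diagonal form with pivots 7, 3/7.
Counting signs: 2 positive.
The rank is the number of nonzero pivots: 2.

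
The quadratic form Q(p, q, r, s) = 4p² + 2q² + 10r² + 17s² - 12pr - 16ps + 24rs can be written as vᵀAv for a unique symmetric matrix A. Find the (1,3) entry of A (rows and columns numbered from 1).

-6

The coefficient of p·r in Q is -12. For a symmetric A this equals A[1,3] + A[3,1] = 2·A[1,3].
So A[1,3] = -12/2 = -6.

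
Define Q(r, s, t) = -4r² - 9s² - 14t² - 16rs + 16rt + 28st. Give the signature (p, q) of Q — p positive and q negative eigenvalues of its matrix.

(2, 1)

Write A = [[-4, -8, 8], [-8, -9, 14], [8, 14, -14]].
Congruent diagonalization of A (simultaneous row and column reduction) yields pivots -4, 7, 10/7.
That gives 2 positive, 1 negative pivots.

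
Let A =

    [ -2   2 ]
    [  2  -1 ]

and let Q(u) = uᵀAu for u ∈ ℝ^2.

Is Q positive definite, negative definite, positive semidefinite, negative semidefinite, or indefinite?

Applying the same elementary operations to the rows and columns of A produces a congruent diagonal matrix with entries -2, 1.
That gives 1 positive, 1 negative pivots.
Hence Q is indefinite.

indefinite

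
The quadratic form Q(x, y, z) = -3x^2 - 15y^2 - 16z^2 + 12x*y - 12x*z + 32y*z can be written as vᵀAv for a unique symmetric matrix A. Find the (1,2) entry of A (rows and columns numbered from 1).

The coefficient of x·y in Q is 12. For a symmetric A this equals A[1,2] + A[2,1] = 2·A[1,2].
So A[1,2] = 12/2 = 6.

6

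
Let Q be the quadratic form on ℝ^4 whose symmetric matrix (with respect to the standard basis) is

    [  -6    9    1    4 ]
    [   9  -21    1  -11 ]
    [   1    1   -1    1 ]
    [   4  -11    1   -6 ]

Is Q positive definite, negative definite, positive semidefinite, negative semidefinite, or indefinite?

negative semidefinite

Row-reducing A symmetrically gives the diagonal entries -6, -15/2, 0, 0.
So there are 2 negative, 2 zero pivots.
Hence Q is negative semidefinite.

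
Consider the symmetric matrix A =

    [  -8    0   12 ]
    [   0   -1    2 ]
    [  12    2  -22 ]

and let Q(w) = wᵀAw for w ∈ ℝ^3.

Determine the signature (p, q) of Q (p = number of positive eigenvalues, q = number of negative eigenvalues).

(0, 2)

Row-reducing A symmetrically gives the diagonal entries -8, -1, 0.
So there are 2 negative, 1 zero pivots.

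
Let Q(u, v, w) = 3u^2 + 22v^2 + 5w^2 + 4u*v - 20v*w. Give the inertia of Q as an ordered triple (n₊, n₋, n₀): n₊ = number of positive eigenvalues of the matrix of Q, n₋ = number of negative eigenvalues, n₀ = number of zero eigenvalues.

(3, 0, 0)

Write A = [[3, 2, 0], [2, 22, -10], [0, -10, 5]].
Row-reducing A symmetrically gives the diagonal entries 3, 62/3, 5/31.
So there are 3 positive pivots.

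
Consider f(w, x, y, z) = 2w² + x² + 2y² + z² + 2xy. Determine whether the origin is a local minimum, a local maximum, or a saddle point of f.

local minimum

The Hessian at the origin is H = [[4, 0, 0, 0], [0, 2, 2, 0], [0, 2, 4, 0], [0, 0, 0, 2]].
Symmetric row and column elimination reduces H to a congruent diagonal form with pivots 4, 2, 2, 2.
That gives 4 positive pivots.
H is positive definite, so the origin is a strict local minimum.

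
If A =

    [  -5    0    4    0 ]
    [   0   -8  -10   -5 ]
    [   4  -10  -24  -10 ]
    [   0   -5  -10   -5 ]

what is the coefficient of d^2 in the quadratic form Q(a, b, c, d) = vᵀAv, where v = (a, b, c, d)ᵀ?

-5

The coefficient of d^2 is the diagonal entry A[4,4] = -5.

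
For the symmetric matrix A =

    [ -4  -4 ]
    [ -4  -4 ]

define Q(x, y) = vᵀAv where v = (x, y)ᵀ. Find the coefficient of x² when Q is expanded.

-4

The coefficient of x² is the diagonal entry A[1,1] = -4.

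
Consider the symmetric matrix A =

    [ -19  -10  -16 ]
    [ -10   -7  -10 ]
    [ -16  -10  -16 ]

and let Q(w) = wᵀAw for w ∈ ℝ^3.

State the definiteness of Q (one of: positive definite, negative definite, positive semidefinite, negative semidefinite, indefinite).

An LDLᵀ factorisation of A has diagonal entries -19, -33/19, -12/11.
So there are 3 negative pivots.
Hence Q is negative definite.

negative definite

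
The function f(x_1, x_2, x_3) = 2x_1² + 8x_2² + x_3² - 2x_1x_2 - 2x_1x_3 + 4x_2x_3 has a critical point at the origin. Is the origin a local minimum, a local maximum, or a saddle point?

local minimum

The Hessian at the origin is H = [[4, -2, -2], [-2, 16, 4], [-2, 4, 2]].
Applying the same elementary operations to the rows and columns of H produces a congruent diagonal matrix with entries 4, 15, 2/5.
That gives 3 positive pivots.
H is positive definite, so the origin is a strict local minimum.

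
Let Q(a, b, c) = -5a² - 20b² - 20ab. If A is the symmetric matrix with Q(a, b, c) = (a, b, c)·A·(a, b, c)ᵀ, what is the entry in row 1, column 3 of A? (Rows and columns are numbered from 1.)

0

The coefficient of a·c in Q is 0. For a symmetric A this equals A[1,3] + A[3,1] = 2·A[1,3].
So A[1,3] = 0/2 = 0.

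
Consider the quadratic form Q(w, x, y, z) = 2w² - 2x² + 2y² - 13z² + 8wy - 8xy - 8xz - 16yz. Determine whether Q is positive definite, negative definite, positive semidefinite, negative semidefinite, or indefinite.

Write A = [[2, 0, 4, 0], [0, -2, -4, -4], [4, -4, 2, -8], [0, -4, -8, -13]].
Symmetric row and column elimination reduces A to a congruent diagonal form with pivots 2, -2, 2, -5.
So there are 2 positive, 2 negative pivots.
Hence Q is indefinite.

indefinite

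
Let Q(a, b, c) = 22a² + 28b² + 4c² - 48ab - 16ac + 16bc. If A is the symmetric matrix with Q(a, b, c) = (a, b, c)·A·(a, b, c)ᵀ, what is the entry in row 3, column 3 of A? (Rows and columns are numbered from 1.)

The coefficient of c² in Q is 4, and that is exactly A[3,3].

4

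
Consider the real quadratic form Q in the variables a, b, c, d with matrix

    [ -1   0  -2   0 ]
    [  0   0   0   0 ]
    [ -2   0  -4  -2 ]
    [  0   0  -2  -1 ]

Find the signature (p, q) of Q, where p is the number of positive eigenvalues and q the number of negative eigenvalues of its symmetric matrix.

By Sylvester's law of inertia any congruent diagonalization of A has 1 positive, 2 negative and 1 zero entries.

(1, 2)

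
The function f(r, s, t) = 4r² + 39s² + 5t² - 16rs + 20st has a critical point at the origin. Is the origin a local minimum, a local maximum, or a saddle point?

local minimum

The Hessian at the origin is H = [[8, -16, 0], [-16, 78, 20], [0, 20, 10]].
Congruent diagonalization of H (simultaneous row and column reduction) yields pivots 8, 46, 30/23.
That gives 3 positive pivots.
H is positive definite, so the origin is a strict local minimum.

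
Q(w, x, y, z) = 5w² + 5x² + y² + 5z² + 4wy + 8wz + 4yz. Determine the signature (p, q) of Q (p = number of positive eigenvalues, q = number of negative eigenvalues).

Write A = [[5, 0, 2, 4], [0, 5, 0, 0], [2, 0, 1, 2], [4, 0, 2, 5]].
Symmetric row and column elimination reduces A to a congruent diagonal form with pivots 5, 5, 1/5, 1.
That gives 4 positive pivots.

(4, 0)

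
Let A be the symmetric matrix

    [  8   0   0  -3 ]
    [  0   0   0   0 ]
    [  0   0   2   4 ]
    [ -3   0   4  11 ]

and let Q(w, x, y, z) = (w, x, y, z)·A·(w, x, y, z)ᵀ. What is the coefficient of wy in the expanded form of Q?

0

The coefficient of wy is A[1,3] + A[3,1] = 2·0 = 0.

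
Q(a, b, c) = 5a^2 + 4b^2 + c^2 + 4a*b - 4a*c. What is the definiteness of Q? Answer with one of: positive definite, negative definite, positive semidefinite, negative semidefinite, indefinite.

The associated matrix is A = [[5, 2, -2], [2, 4, 0], [-2, 0, 1]].
Applying the same elementary operations to the rows and columns of A produces a congruent diagonal matrix with entries 5, 16/5, 0.
So there are 2 positive, 1 zero pivots.
Hence Q is positive semidefinite.

positive semidefinite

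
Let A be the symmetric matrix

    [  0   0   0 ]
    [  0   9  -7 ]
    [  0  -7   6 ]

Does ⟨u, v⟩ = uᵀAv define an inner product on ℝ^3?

Symmetric row and column elimination reduces A to a congruent diagonal form with pivots 0, 9, 5/9.
So there are 2 positive, 1 zero pivots.
Hence Q is positive semidefinite.
⟨·,·⟩ is an inner product exactly when A is positive definite.

no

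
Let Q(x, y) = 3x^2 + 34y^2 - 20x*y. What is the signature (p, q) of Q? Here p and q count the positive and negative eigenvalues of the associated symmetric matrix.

(2, 0)

The associated matrix is A = [[3, -10], [-10, 34]].
An LDLᵀ factorisation of A has diagonal entries 3, 2/3.
So there are 2 positive pivots.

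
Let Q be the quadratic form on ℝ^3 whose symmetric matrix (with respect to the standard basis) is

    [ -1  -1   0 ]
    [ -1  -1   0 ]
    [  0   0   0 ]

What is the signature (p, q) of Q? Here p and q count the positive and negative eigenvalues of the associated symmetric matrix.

(0, 1)

Congruent diagonalization of A (simultaneous row and column reduction) yields pivots -1, 0, 0.
That gives 1 negative, 2 zero pivots.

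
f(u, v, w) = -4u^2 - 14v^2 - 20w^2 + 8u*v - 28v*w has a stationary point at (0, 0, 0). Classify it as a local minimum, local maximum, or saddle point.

The Hessian at the origin is H = [[-8, 8, 0], [8, -28, -28], [0, -28, -40]].
Applying the same elementary operations to the rows and columns of H produces a congruent diagonal matrix with entries -8, -20, -4/5.
That gives 3 negative pivots.
H is negative definite, so the origin is a strict local maximum.

local maximum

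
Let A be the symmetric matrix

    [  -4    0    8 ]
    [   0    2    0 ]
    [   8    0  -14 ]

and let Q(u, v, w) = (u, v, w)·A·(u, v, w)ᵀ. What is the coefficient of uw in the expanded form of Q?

The coefficient of uw is A[1,3] + A[3,1] = 2·8 = 16.

16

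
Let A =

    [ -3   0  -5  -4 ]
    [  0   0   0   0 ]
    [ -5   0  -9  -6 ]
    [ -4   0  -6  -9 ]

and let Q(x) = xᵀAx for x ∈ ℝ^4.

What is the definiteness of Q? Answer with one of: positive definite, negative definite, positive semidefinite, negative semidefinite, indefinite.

negative semidefinite

Applying the same elementary operations to the rows and columns of A produces a congruent diagonal matrix with entries -3, 0, -2/3, -3.
That gives 3 negative, 1 zero pivots.
Hence Q is negative semidefinite.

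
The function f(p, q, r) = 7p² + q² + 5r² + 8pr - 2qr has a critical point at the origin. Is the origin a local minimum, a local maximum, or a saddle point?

The Hessian at the origin is H = [[14, 0, 8], [0, 2, -2], [8, -2, 10]].
Row-reducing H symmetrically gives the diagonal entries 14, 2, 24/7.
That gives 3 positive pivots.
H is positive definite, so the origin is a strict local minimum.

local minimum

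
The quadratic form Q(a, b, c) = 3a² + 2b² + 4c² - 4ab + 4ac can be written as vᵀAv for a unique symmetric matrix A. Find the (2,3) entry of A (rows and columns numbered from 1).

0

The coefficient of b·c in Q is 0. For a symmetric A this equals A[2,3] + A[3,2] = 2·A[2,3].
So A[2,3] = 0/2 = 0.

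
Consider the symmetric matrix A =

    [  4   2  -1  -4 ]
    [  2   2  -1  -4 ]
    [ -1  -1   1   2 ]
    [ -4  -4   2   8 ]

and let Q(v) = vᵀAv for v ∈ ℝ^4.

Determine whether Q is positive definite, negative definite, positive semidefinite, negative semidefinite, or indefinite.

positive semidefinite

Applying the same elementary operations to the rows and columns of A produces a congruent diagonal matrix with entries 4, 1, 1/2, 0.
So there are 3 positive, 1 zero pivots.
Hence Q is positive semidefinite.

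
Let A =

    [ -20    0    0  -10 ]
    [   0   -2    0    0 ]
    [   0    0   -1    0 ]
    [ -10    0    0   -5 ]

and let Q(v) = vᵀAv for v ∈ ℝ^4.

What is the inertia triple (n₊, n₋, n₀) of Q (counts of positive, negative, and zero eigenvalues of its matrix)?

(0, 3, 1)

Congruent diagonalization of A (simultaneous row and column reduction) yields pivots -20, -2, -1, 0.
Counting signs: 3 negative, 1 zero.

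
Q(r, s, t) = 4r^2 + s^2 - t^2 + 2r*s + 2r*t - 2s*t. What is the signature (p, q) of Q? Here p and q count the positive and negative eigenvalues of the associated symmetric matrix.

The symmetric matrix is A = [[4, 1, 1], [1, 1, -1], [1, -1, -1]].
Applying the same elementary operations to the rows and columns of A produces a congruent diagonal matrix with entries 4, 3/4, -10/3.
So there are 2 positive, 1 negative pivots.

(2, 1)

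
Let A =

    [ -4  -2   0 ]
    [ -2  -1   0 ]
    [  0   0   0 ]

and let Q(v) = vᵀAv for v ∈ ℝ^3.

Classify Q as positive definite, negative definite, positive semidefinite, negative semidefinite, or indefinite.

negative semidefinite

Symmetric row and column elimination reduces A to a congruent diagonal form with pivots -4, 0, 0.
So there are 1 negative, 2 zero pivots.
Hence Q is negative semidefinite.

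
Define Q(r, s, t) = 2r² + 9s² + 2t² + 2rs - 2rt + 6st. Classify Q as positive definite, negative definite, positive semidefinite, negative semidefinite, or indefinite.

positive definite

The symmetric matrix is A = [[2, 1, -1], [1, 9, 3], [-1, 3, 2]].
Congruent diagonalization of A (simultaneous row and column reduction) yields pivots 2, 17/2, 1/17.
So there are 3 positive pivots.
Hence Q is positive definite.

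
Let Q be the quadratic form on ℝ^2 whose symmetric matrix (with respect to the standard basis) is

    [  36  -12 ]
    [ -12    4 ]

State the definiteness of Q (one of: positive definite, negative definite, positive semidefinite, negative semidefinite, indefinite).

positive semidefinite

For the 2×2 matrix [[36, -12], [-12, 4]]: det = 36·4 − (-12)² = 0, trace = 40.
det = 0 so one eigenvalue is zero; the form is semidefinite with the sign of the trace.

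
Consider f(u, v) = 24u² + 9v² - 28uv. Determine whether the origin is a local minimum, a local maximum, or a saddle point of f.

The Hessian at the origin is H = [[48, -28], [-28, 18]].
det H = 48·18 − (-28)² = 80 > 0 and H[1,1] = 48 > 0, so H is positive definite.
Therefore the origin is a local minimum.

local minimum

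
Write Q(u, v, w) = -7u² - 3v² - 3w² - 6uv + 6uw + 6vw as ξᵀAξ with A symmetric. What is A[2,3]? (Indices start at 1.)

The coefficient of v·w in Q is 6. For a symmetric A this equals A[2,3] + A[3,2] = 2·A[2,3].
So A[2,3] = 6/2 = 3.

3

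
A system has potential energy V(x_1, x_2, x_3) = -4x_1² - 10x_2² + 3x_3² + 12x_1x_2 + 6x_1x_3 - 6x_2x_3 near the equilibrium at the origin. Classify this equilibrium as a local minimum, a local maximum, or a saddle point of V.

The Hessian at the origin is H = [[-8, 12, 6], [12, -20, -6], [6, -6, 6]].
Symmetric row and column elimination reduces H to a congruent diagonal form with pivots -8, -2, 15.
That gives 1 positive, 2 negative pivots.
H is indefinite, so the origin is a saddle point.

saddle point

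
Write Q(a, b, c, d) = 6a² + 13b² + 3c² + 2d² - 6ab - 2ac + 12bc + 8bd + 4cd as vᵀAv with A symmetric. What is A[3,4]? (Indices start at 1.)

The coefficient of c·d in Q is 4. For a symmetric A this equals A[3,4] + A[4,3] = 2·A[3,4].
So A[3,4] = 4/2 = 2.

2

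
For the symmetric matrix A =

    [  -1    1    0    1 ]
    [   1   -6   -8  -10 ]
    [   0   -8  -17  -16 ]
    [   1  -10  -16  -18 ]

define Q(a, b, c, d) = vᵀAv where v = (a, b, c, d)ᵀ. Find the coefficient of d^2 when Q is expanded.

-18

The coefficient of d^2 is the diagonal entry A[4,4] = -18.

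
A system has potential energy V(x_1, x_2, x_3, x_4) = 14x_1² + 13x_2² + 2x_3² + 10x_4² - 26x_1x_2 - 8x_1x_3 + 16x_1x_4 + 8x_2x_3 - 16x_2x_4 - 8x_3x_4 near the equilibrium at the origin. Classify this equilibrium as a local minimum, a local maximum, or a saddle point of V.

The Hessian at the origin is H = [[28, -26, -8, 16], [-26, 26, 8, -16], [-8, 8, 4, -8], [16, -16, -8, 20]].
An LDLᵀ factorisation of H has diagonal entries 28, 13/7, 20/13, 4.
That gives 4 positive pivots.
H is positive definite, so the origin is a strict local minimum.

local minimum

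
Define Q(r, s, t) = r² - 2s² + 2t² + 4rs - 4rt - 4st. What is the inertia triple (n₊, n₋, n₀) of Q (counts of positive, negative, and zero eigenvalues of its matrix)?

Write A = [[1, 2, -2], [2, -2, -2], [-2, -2, 2]].
Symmetric row and column elimination reduces A to a congruent diagonal form with pivots 1, -6, -4/3.
That gives 1 positive, 2 negative pivots.

(1, 2, 0)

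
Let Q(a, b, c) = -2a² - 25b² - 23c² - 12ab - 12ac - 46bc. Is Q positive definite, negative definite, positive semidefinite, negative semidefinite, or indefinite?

negative definite

The associated matrix is A = [[-2, -6, -6], [-6, -25, -23], [-6, -23, -23]].
Symmetric row and column elimination reduces A to a congruent diagonal form with pivots -2, -7, -10/7.
So there are 3 negative pivots.
Hence Q is negative definite.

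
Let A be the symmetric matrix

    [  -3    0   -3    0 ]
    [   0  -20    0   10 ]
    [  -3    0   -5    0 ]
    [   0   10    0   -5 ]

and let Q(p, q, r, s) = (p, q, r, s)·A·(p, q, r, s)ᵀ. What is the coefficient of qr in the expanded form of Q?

0

The coefficient of qr is A[2,3] + A[3,2] = 2·0 = 0.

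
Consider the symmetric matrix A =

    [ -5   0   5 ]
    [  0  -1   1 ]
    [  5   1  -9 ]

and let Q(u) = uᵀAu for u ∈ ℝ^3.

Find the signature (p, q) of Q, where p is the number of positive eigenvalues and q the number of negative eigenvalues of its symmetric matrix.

(0, 3)

Row-reducing A symmetrically gives the diagonal entries -5, -1, -3.
Counting signs: 3 negative.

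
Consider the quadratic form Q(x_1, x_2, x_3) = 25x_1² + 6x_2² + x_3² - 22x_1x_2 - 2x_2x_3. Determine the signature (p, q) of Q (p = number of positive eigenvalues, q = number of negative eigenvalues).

Write A = [[25, -11, 0], [-11, 6, -1], [0, -1, 1]].
Symmetric row and column elimination reduces A to a congruent diagonal form with pivots 25, 29/25, 4/29.
Counting signs: 3 positive.

(3, 0)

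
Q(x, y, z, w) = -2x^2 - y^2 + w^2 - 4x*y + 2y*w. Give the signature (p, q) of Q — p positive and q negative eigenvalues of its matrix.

The associated matrix is A = [[-2, -2, 0, 0], [-2, -1, 0, 1], [0, 0, 0, 0], [0, 1, 0, 1]].
Applying the same elementary operations to the rows and columns of A produces a congruent diagonal matrix with entries -2, 1, 0, 0.
So there are 1 positive, 1 negative, 2 zero pivots.

(1, 1)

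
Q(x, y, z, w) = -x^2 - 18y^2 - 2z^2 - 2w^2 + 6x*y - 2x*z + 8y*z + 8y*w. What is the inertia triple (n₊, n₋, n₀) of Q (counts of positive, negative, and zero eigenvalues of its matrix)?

(0, 3, 1)

Write A = [[-1, 3, -1, 0], [3, -18, 4, 4], [-1, 4, -2, 0], [0, 4, 0, -2]].
Symmetric row and column elimination reduces A to a congruent diagonal form with pivots -1, -9, -8/9, 0.
So there are 3 negative, 1 zero pivots.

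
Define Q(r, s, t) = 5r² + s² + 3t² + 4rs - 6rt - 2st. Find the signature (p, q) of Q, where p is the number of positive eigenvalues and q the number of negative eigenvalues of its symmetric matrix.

(3, 0)

The symmetric matrix is A = [[5, 2, -3], [2, 1, -1], [-3, -1, 3]].
An LDLᵀ factorisation of A has diagonal entries 5, 1/5, 1.
So there are 3 positive pivots.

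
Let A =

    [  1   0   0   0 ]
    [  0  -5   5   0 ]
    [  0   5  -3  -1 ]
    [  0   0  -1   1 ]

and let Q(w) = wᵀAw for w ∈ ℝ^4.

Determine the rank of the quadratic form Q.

4

An LDLᵀ factorisation of A has diagonal entries 1, -5, 2, 1/2.
Counting signs: 3 positive, 1 negative.
The rank is the number of nonzero pivots: 4.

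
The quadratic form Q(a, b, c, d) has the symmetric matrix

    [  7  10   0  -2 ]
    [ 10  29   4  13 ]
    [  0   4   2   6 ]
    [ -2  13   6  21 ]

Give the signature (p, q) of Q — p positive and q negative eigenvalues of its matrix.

Row-reducing A symmetrically gives the diagonal entries 7, 103/7, 94/103, 10/47.
Counting signs: 4 positive.

(4, 0)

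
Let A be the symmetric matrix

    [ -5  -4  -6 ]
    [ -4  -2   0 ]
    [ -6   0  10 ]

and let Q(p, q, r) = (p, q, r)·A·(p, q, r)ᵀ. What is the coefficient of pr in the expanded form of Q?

The coefficient of pr is A[1,3] + A[3,1] = 2·(-6) = -12.

-12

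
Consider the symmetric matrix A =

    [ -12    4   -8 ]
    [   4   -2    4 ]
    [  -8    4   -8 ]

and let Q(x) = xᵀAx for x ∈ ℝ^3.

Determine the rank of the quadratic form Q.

Applying the same elementary operations to the rows and columns of A produces a congruent diagonal matrix with entries -12, -2/3, 0.
So there are 2 negative, 1 zero pivots.
The rank is the number of nonzero pivots: 2.

2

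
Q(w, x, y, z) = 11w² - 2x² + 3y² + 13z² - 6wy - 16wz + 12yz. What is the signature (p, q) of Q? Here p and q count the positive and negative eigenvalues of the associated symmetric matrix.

The symmetric matrix is A = [[11, 0, -3, -8], [0, -2, 0, 0], [-3, 0, 3, 6], [-8, 0, 6, 13]].
An LDLᵀ factorisation of A has diagonal entries 11, -2, 24/11, 1/2.
So there are 3 positive, 1 negative pivots.

(3, 1)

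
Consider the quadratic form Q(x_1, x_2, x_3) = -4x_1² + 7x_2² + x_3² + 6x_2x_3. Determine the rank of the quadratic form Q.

3

Write A = [[-4, 0, 0], [0, 7, 3], [0, 3, 1]].
Applying the same elementary operations to the rows and columns of A produces a congruent diagonal matrix with entries -4, 7, -2/7.
So there are 1 positive, 2 negative pivots.
The rank is the number of nonzero pivots: 3.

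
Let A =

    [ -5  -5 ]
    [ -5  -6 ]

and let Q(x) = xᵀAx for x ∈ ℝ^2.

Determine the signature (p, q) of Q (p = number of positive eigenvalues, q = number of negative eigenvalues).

(0, 2)

Congruent diagonalization of A (simultaneous row and column reduction) yields pivots -5, -1.
That gives 2 negative pivots.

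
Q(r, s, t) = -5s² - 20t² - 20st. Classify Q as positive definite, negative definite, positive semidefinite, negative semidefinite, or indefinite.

The associated matrix is A = [[0, 0, 0], [0, -5, -10], [0, -10, -20]].
Symmetric row and column elimination reduces A to a congruent diagonal form with pivots 0, -5, 0.
So there are 1 negative, 2 zero pivots.
Hence Q is negative semidefinite.

negative semidefinite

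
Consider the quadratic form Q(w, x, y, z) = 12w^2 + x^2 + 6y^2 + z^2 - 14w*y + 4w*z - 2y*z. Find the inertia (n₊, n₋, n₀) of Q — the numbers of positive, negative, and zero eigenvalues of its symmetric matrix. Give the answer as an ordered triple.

Write A = [[12, 0, -7, 2], [0, 1, 0, 0], [-7, 0, 6, -1], [2, 0, -1, 1]].
Row-reducing A symmetrically gives the diagonal entries 12, 1, 23/12, 15/23.
That gives 4 positive pivots.

(4, 0, 0)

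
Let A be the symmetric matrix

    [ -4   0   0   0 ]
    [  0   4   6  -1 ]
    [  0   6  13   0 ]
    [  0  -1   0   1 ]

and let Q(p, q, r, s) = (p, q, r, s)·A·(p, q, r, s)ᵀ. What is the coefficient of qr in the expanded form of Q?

The coefficient of qr is A[2,3] + A[3,2] = 2·6 = 12.

12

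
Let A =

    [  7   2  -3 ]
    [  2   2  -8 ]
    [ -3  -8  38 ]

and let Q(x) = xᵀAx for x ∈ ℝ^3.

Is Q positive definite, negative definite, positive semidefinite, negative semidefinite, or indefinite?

Leading principal minors: Δ_1 = 7, Δ_2 = 10, Δ_3 = 10.
All leading principal minors are positive, so by Sylvester's criterion Q is positive definite.

positive definite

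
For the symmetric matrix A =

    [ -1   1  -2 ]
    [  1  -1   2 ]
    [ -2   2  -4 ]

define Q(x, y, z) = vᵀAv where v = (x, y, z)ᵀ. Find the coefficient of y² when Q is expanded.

-1

The coefficient of y² is the diagonal entry A[2,2] = -1.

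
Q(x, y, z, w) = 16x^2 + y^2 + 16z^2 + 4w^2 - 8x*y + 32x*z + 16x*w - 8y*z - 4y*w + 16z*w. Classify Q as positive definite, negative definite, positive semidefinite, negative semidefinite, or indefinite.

The associated matrix is A = [[16, -4, 16, 8], [-4, 1, -4, -2], [16, -4, 16, 8], [8, -2, 8, 4]].
Congruent diagonalization of A (simultaneous row and column reduction) yields pivots 16, 0, 0, 0.
That gives 1 positive, 3 zero pivots.
Hence Q is positive semidefinite.

positive semidefinite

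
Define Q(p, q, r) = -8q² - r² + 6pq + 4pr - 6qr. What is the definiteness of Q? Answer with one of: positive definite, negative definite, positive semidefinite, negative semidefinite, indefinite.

indefinite

The symmetric matrix is A = [[0, 3, 2], [3, -8, -3], [2, -3, -1]].
A is congruent to a diagonal matrix with 1 positive, 2 negative and 0 zero entries, so Q is indefinite.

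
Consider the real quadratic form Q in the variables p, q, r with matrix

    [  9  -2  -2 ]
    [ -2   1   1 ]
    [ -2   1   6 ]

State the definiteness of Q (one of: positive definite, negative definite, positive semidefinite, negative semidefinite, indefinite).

Applying the same elementary operations to the rows and columns of A produces a congruent diagonal matrix with entries 9, 5/9, 5.
So there are 3 positive pivots.
Hence Q is positive definite.

positive definite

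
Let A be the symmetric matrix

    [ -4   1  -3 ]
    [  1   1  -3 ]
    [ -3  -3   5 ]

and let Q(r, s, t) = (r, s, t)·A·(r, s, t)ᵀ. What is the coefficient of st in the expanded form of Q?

-6

The coefficient of st is A[2,3] + A[3,2] = 2·(-3) = -6.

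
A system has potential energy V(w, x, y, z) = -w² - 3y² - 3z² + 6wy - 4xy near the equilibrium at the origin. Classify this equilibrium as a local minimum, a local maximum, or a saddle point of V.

saddle point

The Hessian at the origin is H = [[-2, 0, 6, 0], [0, 0, -4, 0], [6, -4, -6, 0], [0, 0, 0, -6]].
H is indefinite, so the origin is a saddle point.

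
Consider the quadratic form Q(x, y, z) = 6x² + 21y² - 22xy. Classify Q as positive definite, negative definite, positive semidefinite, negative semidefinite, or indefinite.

The symmetric matrix is A = [[6, -11, 0], [-11, 21, 0], [0, 0, 0]].
Row-reducing A symmetrically gives the diagonal entries 6, 5/6, 0.
So there are 2 positive, 1 zero pivots.
Hence Q is positive semidefinite.

positive semidefinite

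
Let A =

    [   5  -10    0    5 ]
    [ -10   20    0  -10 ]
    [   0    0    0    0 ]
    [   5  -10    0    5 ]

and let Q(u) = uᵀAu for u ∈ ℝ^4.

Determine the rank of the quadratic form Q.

Applying the same elementary operations to the rows and columns of A produces a congruent diagonal matrix with entries 5, 0, 0, 0.
So there are 1 positive, 3 zero pivots.
The rank is the number of nonzero pivots: 1.

1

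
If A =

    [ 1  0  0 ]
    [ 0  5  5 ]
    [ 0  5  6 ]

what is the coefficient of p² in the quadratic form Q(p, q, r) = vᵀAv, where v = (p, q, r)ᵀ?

1

The coefficient of p² is the diagonal entry A[1,1] = 1.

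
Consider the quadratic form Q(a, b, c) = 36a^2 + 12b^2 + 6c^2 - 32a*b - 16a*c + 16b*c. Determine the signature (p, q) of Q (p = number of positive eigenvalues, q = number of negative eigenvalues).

Write A = [[36, -16, -8], [-16, 12, 8], [-8, 8, 6]].
Applying the same elementary operations to the rows and columns of A produces a congruent diagonal matrix with entries 36, 44/9, 2/11.
Counting signs: 3 positive.

(3, 0)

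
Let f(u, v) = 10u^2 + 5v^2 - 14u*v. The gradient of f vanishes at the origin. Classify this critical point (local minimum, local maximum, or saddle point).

The Hessian at the origin is H = [[20, -14], [-14, 10]].
det H = 20·10 − (-14)² = 4 > 0 and H[1,1] = 20 > 0, so H is positive definite.
Therefore the origin is a local minimum.

local minimum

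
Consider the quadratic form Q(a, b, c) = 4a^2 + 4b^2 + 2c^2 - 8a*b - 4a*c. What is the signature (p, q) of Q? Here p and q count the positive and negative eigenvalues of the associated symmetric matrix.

The symmetric matrix is A = [[4, -4, -2], [-4, 4, 0], [-2, 0, 2]].
By Sylvester's law of inertia any congruent diagonalization of A has 2 positive, 1 negative and 0 zero entries.

(2, 1)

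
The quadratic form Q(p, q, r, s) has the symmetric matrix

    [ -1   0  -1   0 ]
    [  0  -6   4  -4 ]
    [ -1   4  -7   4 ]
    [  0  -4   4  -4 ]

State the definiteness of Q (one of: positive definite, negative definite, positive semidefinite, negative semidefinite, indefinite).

Leading principal minors: Δ_1 = -1, Δ_2 = 6, Δ_3 = -20, Δ_4 = 16.
The signs alternate starting with Δ_1 < 0, so by Sylvester's criterion Q is negative definite.

negative definite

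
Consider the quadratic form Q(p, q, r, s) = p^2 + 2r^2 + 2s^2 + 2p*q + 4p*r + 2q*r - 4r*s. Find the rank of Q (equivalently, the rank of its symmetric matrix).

4

The symmetric matrix is A = [[1, 1, 2, 0], [1, 0, 1, 0], [2, 1, 2, -2], [0, 0, -2, 2]].
Row-reducing A symmetrically gives the diagonal entries 1, -1, -1, 6.
So there are 2 positive, 2 negative pivots.
The rank is the number of nonzero pivots: 4.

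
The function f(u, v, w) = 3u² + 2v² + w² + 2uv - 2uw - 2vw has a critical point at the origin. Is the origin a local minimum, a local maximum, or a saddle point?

local minimum

The Hessian at the origin is H = [[6, 2, -2], [2, 4, -2], [-2, -2, 2]].
Congruent diagonalization of H (simultaneous row and column reduction) yields pivots 6, 10/3, 4/5.
That gives 3 positive pivots.
H is positive definite, so the origin is a strict local minimum.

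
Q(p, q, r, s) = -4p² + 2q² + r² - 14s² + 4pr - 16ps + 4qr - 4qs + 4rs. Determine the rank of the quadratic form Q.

The symmetric matrix is A = [[-4, 0, 2, -8], [0, 2, 2, -2], [2, 2, 1, 2], [-8, -2, 2, -14]].
Applying the same elementary operations to the rows and columns of A produces a congruent diagonal matrix with entries -4, 2, 0, 0.
Counting signs: 1 positive, 1 negative, 2 zero.
The rank is the number of nonzero pivots: 2.

2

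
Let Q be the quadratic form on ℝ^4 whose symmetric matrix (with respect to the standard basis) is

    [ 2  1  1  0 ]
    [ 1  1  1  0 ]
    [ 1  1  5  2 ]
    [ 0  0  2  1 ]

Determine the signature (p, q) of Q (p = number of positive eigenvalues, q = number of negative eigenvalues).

Row-reducing A symmetrically gives the diagonal entries 2, 1/2, 4, 0.
So there are 3 positive, 1 zero pivots.

(3, 0)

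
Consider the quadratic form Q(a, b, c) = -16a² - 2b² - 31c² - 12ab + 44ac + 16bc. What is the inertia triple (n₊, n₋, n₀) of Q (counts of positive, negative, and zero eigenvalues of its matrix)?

Write A = [[-16, -6, 22], [-6, -2, 8], [22, 8, -31]].
Congruent diagonalization of A (simultaneous row and column reduction) yields pivots -16, 1/4, -1.
So there are 1 positive, 2 negative pivots.

(1, 2, 0)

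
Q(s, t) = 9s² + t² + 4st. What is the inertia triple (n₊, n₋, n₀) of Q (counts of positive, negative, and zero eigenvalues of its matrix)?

(2, 0, 0)

The symmetric matrix is A = [[9, 2], [2, 1]].
Symmetric row and column elimination reduces A to a congruent diagonal form with pivots 9, 5/9.
Counting signs: 2 positive.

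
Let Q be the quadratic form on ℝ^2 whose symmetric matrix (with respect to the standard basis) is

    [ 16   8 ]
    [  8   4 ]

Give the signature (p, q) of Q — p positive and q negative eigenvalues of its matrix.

Congruent diagonalization of A (simultaneous row and column reduction) yields pivots 16, 0.
That gives 1 positive, 1 zero pivots.

(1, 0)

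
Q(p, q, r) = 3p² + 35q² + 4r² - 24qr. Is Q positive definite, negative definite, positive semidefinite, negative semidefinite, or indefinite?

The symmetric matrix is A = [[3, 0, 0], [0, 35, -12], [0, -12, 4]].
Symmetric row and column elimination reduces A to a congruent diagonal form with pivots 3, 35, -4/35.
That gives 2 positive, 1 negative pivots.
Hence Q is indefinite.

indefinite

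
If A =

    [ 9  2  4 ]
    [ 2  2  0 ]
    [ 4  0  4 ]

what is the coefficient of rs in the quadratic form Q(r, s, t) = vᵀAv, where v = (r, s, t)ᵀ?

The coefficient of rs is A[1,2] + A[2,1] = 2·2 = 4.

4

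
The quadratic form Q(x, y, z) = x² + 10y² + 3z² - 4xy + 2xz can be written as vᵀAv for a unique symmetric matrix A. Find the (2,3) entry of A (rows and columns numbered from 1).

The coefficient of y·z in Q is 0. For a symmetric A this equals A[2,3] + A[3,2] = 2·A[2,3].
So A[2,3] = 0/2 = 0.

0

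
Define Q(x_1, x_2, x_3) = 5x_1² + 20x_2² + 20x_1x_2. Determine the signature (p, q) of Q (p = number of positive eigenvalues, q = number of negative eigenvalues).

The associated matrix is A = [[5, 10, 0], [10, 20, 0], [0, 0, 0]].
Row-reducing A symmetrically gives the diagonal entries 5, 0, 0.
That gives 1 positive, 2 zero pivots.

(1, 0)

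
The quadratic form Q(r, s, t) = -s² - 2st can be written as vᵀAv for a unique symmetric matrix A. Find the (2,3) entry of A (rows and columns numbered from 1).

-1

The coefficient of s·t in Q is -2. For a symmetric A this equals A[2,3] + A[3,2] = 2·A[2,3].
So A[2,3] = -2/2 = -1.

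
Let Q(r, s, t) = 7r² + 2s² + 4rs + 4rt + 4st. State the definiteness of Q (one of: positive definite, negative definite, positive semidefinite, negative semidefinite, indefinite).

indefinite

The symmetric matrix is A = [[7, 2, 2], [2, 2, 2], [2, 2, 0]].
Row-reducing A symmetrically gives the diagonal entries 7, 10/7, -2.
So there are 2 positive, 1 negative pivots.
Hence Q is indefinite.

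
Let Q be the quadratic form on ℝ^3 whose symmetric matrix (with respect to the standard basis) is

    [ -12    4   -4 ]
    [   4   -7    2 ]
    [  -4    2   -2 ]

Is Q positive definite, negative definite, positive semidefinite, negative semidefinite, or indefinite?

negative definite

Congruent diagonalization of A (simultaneous row and column reduction) yields pivots -12, -17/3, -10/17.
That gives 3 negative pivots.
Hence Q is negative definite.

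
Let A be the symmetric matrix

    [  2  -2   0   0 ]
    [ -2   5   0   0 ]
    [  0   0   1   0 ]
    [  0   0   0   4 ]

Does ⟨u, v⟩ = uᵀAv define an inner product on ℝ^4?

yes

Leading principal minors: Δ_1 = 2, Δ_2 = 6, Δ_3 = 6, Δ_4 = 24.
All leading principal minors are positive, so by Sylvester's criterion Q is positive definite.
⟨·,·⟩ is an inner product exactly when A is positive definite.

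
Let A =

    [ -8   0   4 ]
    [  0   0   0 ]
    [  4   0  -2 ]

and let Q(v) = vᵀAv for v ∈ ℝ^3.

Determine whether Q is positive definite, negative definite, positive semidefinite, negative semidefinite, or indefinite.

Congruent diagonalization of A (simultaneous row and column reduction) yields pivots -8, 0, 0.
Counting signs: 1 negative, 2 zero.
Hence Q is negative semidefinite.

negative semidefinite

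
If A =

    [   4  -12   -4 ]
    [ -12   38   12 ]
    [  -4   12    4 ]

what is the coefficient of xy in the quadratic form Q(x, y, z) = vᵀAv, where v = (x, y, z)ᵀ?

The coefficient of xy is A[1,2] + A[2,1] = 2·(-12) = -24.

-24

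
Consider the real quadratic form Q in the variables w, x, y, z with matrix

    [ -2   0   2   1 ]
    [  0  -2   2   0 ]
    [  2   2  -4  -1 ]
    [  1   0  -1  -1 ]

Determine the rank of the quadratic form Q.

Symmetric row and column elimination reduces A to a congruent diagonal form with pivots -2, -2, 0, -1/2.
Counting signs: 3 negative, 1 zero.
The rank is the number of nonzero pivots: 3.

3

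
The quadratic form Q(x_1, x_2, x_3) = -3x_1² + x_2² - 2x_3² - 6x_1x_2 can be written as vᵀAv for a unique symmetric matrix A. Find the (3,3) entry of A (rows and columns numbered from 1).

-2

The coefficient of x_3² in Q is -2, and that is exactly A[3,3].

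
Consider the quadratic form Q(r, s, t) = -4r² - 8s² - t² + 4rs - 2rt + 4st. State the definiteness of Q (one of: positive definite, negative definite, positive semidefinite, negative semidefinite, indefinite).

negative definite

The symmetric matrix of Q is A = [[-4, 2, -1], [2, -8, 2], [-1, 2, -1]].
Leading principal minors: Δ_1 = -4, Δ_2 = 28, Δ_3 = -12.
The signs alternate starting with Δ_1 < 0, so by Sylvester's criterion Q is negative definite.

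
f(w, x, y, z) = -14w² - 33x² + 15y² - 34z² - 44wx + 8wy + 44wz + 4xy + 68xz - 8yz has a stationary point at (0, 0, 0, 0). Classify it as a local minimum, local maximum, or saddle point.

saddle point

The Hessian at the origin is H = [[-28, -44, 8, 44], [-44, -66, 4, 68], [8, 4, 30, -8], [44, 68, -8, -68]].
An LDLᵀ factorisation of H has diagonal entries -28, 22/7, 98/11, 24/49.
Counting signs: 3 positive, 1 negative.
H is indefinite, so the origin is a saddle point.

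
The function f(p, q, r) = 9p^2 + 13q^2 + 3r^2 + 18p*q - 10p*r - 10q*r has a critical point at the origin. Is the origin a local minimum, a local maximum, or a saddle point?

The Hessian at the origin is H = [[18, 18, -10], [18, 26, -10], [-10, -10, 6]].
An LDLᵀ factorisation of H has diagonal entries 18, 8, 4/9.
So there are 3 positive pivots.
H is positive definite, so the origin is a strict local minimum.

local minimum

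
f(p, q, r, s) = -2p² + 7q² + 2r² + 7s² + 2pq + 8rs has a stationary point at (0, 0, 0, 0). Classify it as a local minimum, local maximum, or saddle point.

The Hessian at the origin is H = [[-4, 2, 0, 0], [2, 14, 0, 0], [0, 0, 4, 8], [0, 0, 8, 14]].
Row-reducing H symmetrically gives the diagonal entries -4, 15, 4, -2.
So there are 2 positive, 2 negative pivots.
H is indefinite, so the origin is a saddle point.

saddle point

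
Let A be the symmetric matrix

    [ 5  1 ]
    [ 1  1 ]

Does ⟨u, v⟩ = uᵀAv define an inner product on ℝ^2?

yes

Leading principal minors: Δ_1 = 5, Δ_2 = 4.
All leading principal minors are positive, so by Sylvester's criterion Q is positive definite.
⟨·,·⟩ is an inner product exactly when A is positive definite.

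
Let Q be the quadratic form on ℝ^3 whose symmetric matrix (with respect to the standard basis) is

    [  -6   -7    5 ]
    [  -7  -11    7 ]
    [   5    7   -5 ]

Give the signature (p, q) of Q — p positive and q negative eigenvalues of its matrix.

(0, 3)

An LDLᵀ factorisation of A has diagonal entries -6, -17/6, -6/17.
Counting signs: 3 negative.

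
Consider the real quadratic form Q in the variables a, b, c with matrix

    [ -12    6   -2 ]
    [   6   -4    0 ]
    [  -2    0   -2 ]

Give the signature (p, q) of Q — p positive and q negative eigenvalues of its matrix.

Applying the same elementary operations to the rows and columns of A produces a congruent diagonal matrix with entries -12, -1, -2/3.
So there are 3 negative pivots.

(0, 3)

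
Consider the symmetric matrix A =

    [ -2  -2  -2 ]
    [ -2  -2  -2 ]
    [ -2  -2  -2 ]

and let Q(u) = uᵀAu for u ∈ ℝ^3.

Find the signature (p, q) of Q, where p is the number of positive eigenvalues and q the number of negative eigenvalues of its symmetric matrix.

(0, 1)

Row-reducing A symmetrically gives the diagonal entries -2, 0, 0.
So there are 1 negative, 2 zero pivots.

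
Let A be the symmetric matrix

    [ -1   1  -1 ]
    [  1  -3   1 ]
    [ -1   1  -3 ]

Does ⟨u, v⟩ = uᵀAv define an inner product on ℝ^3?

no

An LDLᵀ factorisation of A has diagonal entries -1, -2, -2.
That gives 3 negative pivots.
Hence Q is negative definite.
⟨·,·⟩ is an inner product exactly when A is positive definite.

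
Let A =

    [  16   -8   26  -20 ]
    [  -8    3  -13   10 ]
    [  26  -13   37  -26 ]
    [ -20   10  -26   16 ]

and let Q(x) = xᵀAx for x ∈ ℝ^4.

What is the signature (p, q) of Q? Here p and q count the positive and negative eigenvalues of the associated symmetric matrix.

Symmetric row and column elimination reduces A to a congruent diagonal form with pivots 16, -1, -21/4, -20/21.
Counting signs: 1 positive, 3 negative.

(1, 3)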